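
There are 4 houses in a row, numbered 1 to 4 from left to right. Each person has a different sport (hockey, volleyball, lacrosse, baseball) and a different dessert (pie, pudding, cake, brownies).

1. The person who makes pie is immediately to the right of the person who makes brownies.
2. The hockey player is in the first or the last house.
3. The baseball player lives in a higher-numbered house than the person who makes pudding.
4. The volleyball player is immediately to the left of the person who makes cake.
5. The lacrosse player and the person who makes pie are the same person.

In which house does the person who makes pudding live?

The hockey player is narrowed to house 1 or 4; consider each.
Placing it in house 4 leads to a contradiction, so it's in house 1.
The volleyball player is narrowed to house 2 or 3; consider each.
Placing it in house 2 leads to a contradiction, so it's in house 3.
Clue 4 places the person who makes cake in house 4.
Clue 5: the lacrosse player is in house 2.
From clue 5, the person who makes pie must be in house 2.
The only sport still possible for house 4 is baseball.
The only dessert still possible for house 1 is brownies.
That leaves pudding as the dessert for house 3.
So: house 1 = hockey/brownies, house 2 = lacrosse/pie, house 3 = volleyball/pudding, house 4 = baseball/cake.

3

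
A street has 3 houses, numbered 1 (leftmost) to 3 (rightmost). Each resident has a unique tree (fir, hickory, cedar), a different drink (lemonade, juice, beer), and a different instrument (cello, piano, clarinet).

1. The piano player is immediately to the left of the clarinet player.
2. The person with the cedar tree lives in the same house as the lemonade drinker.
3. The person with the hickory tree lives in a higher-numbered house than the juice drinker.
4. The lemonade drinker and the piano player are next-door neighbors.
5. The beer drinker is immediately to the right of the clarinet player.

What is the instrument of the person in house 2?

clarinet

From clue 5, the beer drinker must be in house 3.
Clue 5: the clarinet player is in house 2.
So house 3 gets cello for instrument.
By clue 4, the lemonade drinker is in house 2.
So house 1 gets juice for drink.
So house 1 gets piano for instrument.
Clue 2: the person with the cedar tree is in house 2.
The only tree still possible for house 1 is fir.
That leaves hickory as the tree for house 3.
So: house 1 = fir/juice/piano, house 2 = cedar/lemonade/clarinet, house 3 = hickory/beer/cello.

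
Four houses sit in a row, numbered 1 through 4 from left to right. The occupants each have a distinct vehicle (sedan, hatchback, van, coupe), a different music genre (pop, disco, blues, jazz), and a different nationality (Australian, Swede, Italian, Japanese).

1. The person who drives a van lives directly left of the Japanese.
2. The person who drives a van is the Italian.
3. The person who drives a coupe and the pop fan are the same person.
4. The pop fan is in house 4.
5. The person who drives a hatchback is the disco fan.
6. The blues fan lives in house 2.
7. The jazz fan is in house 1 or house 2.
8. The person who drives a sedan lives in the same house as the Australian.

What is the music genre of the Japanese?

The pop fan is in house 4 (clue 4).
Clue 6 places the blues fan in house 2.
House 1's music genre must be jazz (nothing else left).
The only music genre still possible for house 3 is disco.
By clue 3, the person who drives a coupe is in house 4.
From clue 5, the person who drives a hatchback must be in house 3.
The only nationality still possible for house 4 is Swede.
House 3's nationality must be Japanese (nothing else left).
From clue 1, the person who drives a van must be in house 2.
From clue 2, the Italian must be in house 2.
So house 1 gets sedan for vehicle.
That leaves Australian as the nationality for house 1.
So: house 1 = sedan/jazz/Australian, house 2 = van/blues/Italian, house 3 = hatchback/disco/Japanese, house 4 = coupe/pop/Swede.

disco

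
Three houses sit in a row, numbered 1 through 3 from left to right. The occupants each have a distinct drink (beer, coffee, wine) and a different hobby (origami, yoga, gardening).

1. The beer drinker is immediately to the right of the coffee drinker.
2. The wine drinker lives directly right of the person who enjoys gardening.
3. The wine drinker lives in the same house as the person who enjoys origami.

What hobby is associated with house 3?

House 1 drink: only coffee fits.
From clue 1, the beer drinker must be in house 2.
House 3's drink must be wine (nothing else left).
Clue 2: the person who enjoys gardening is in house 2.
By clue 3, the person who enjoys origami is in house 3.
House 1 hobby: only yoga fits.
So: house 1 = coffee/yoga, house 2 = beer/gardening, house 3 = wine/origami.

origami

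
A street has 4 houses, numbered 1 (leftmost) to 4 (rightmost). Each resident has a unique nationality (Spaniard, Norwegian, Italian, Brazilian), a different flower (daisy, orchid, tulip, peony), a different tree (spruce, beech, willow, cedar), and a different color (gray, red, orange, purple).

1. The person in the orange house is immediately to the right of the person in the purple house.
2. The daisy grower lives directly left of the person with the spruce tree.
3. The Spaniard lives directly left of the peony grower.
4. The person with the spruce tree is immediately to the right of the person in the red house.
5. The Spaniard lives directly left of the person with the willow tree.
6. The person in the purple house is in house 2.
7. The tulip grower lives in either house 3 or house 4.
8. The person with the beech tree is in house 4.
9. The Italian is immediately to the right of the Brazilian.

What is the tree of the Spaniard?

spruce

The person in the purple house is in house 2 (clue 6).
Clue 8 places the person with the beech tree in house 4.
So house 1 gets cedar for tree.
Clue 1 places the person in the orange house in house 3.
The person with the spruce tree is in house 2 (clue 4).
The person in the red house is in house 1 (clue 4).
So house 3 gets willow for tree.
The only color still possible for house 4 is gray.
From clue 2, the daisy grower must be in house 1.
The Spaniard is in house 2 (clue 5).
Clue 3 places the peony grower in house 3.
The Italian is in house 4 (clue 9).
Clue 9: the Brazilian is in house 3.
That leaves Norwegian as the nationality for house 1.
House 2's flower must be orchid (nothing else left).
That leaves tulip as the flower for house 4.
So: house 1 = Norwegian/daisy/cedar/red, house 2 = Spaniard/orchid/spruce/purple, house 3 = Brazilian/peony/willow/orange, house 4 = Italian/tulip/beech/gray.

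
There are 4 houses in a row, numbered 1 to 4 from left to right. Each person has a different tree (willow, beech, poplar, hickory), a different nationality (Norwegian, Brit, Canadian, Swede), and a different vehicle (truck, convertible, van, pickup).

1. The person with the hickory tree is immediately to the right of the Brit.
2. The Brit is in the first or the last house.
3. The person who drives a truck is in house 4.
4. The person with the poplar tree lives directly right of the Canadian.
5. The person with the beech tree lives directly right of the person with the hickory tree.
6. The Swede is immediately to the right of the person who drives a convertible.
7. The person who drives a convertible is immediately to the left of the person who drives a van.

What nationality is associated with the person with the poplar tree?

Norwegian

By clue 2, the Brit is in house 1.
The person who drives a truck is in house 4 (clue 3).
House 1's tree must be willow (nothing else left).
Clue 1 places the person with the hickory tree in house 2.
Clue 5 places the person with the beech tree in house 3.
So house 4 gets poplar for tree.
The Canadian is in house 3 (clue 4).
That leaves Swede as the nationality for house 2.
House 4 nationality: only Norwegian fits.
Clue 6: the person who drives a convertible is in house 1.
From clue 7, the person who drives a van must be in house 2.
That leaves pickup as the vehicle for house 3.
So: house 1 = willow/Brit/convertible, house 2 = hickory/Swede/van, house 3 = beech/Canadian/pickup, house 4 = poplar/Norwegian/truck.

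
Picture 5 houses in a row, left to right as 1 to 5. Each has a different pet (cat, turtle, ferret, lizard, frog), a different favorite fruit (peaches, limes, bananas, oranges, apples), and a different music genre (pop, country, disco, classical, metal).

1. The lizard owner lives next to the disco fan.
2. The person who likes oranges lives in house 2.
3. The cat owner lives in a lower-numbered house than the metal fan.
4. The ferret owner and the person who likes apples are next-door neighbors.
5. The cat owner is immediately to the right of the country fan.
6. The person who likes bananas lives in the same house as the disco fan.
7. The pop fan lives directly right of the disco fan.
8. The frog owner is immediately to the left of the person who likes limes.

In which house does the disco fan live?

3

By clue 2, the person who likes oranges is in house 2.
That leaves turtle as the pet for house 1.
The cat owner is narrowed to house 2 or 3 or 4; consider each.
Placing it in house 2 and house 4 leads to a contradiction, so it's in house 3.
Clue 5: the country fan is in house 2.
The only music genre still possible for house 1 is classical.
The only music genre still possible for house 3 is disco.
By clue 6, the person who likes bananas is in house 3.
Clue 7 places the pop fan in house 4.
House 5 pet: only ferret fits.
That leaves metal as the music genre for house 5.
The person who likes apples is in house 4 (clue 4).
By clue 8, the frog owner is in house 4.
House 2's pet must be lizard (nothing else left).
The only favorite fruit still possible for house 1 is peaches.
So house 5 gets limes for favorite fruit.
So: house 1 = turtle/peaches/classical, house 2 = lizard/oranges/country, house 3 = cat/bananas/disco, house 4 = frog/apples/pop, house 5 = ferret/limes/metal.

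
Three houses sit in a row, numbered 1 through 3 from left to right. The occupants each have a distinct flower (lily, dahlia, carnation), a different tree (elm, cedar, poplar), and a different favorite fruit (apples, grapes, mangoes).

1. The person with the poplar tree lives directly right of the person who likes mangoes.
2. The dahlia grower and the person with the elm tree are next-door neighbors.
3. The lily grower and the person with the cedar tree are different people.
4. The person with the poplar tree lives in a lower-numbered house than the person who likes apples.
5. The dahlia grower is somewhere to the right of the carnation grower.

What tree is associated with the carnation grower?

cedar

The person with the poplar tree is in house 2 (clue 4).
Clue 4 places the person who likes apples in house 3.
Clue 1 places the person who likes mangoes in house 1.
By clue 2, the dahlia grower is in house 2.
By clue 5, the carnation grower is in house 1.
House 3's flower must be lily (nothing else left).
House 2 favorite fruit: only grapes fits.
Clue 3 places the person with the cedar tree in house 1.
That leaves elm as the tree for house 3.
So: house 1 = carnation/cedar/mangoes, house 2 = dahlia/poplar/grapes, house 3 = lily/elm/apples.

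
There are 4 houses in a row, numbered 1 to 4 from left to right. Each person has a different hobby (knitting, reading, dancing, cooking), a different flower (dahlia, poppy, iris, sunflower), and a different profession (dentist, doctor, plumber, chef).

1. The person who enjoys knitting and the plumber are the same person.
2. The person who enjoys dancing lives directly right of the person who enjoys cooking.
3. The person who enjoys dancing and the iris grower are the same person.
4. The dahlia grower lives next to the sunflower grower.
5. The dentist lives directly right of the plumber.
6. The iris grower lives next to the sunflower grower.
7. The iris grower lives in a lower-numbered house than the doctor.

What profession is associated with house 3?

The only hobby still possible for house 4 is reading.
The person who enjoys cooking is narrowed to house 1 or 2; consider each.
Placing it in house 1 leads to a contradiction, so it's in house 2.
Clue 2: the person who enjoys dancing is in house 3.
The iris grower is in house 3 (clue 3).
Clue 7 places the doctor in house 4.
House 1 hobby: only knitting fits.
Clue 1 places the plumber in house 1.
Clue 4: the dahlia grower is in house 1.
The sunflower grower is in house 2 (clue 4).
Clue 5 places the dentist in house 2.
The only flower still possible for house 4 is poppy.
House 3's profession must be chef (nothing else left).
So: house 1 = knitting/dahlia/plumber, house 2 = cooking/sunflower/dentist, house 3 = dancing/iris/chef, house 4 = reading/poppy/doctor.

chef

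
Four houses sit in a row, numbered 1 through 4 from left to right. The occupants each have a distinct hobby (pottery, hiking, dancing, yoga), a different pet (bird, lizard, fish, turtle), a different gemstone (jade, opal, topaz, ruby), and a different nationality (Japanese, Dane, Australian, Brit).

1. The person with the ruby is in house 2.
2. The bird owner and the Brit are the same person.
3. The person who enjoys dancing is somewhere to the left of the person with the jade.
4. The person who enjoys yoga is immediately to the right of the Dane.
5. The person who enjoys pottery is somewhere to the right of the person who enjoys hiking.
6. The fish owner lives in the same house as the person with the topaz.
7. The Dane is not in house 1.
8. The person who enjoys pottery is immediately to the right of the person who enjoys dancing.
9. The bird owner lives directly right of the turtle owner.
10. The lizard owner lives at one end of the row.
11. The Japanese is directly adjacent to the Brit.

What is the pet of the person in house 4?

lizard

Clue 1 places the person with the ruby in house 2.
The person who enjoys yoga is narrowed to house 3 or 4; consider each.
Placing it in house 3 leads to a contradiction, so it's in house 4.
From clue 4, the Dane must be in house 3.
The Japanese is in house 1 (clue 11).
Clue 11 places the Brit in house 2.
That leaves pottery as the hobby for house 3.
House 2's pet must be bird (nothing else left).
So house 4 gets Australian for nationality.
Clue 8 places the person who enjoys dancing in house 2.
Clue 9: the turtle owner is in house 1.
House 1's hobby must be hiking (nothing else left).
House 3 pet: only fish fits.
House 4's pet must be lizard (nothing else left).
The person with the topaz is in house 3 (clue 6).
That leaves opal as the gemstone for house 1.
That leaves jade as the gemstone for house 4.
So: house 1 = hiking/turtle/opal/Japanese, house 2 = dancing/bird/ruby/Brit, house 3 = pottery/fish/topaz/Dane, house 4 = yoga/lizard/jade/Australian.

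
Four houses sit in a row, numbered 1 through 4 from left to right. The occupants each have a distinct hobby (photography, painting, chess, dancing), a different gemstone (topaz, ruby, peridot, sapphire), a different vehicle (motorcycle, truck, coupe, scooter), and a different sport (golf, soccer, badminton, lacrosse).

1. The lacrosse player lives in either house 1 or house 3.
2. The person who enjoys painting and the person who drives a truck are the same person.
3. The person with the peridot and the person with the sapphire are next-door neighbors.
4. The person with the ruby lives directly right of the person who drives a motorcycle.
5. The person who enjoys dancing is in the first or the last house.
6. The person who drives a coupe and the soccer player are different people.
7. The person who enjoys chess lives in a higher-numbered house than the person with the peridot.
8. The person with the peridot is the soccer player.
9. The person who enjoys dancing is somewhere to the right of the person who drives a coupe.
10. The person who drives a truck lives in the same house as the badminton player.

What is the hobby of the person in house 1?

painting

The person who enjoys dancing is in house 4 (clue 9).
The only vehicle still possible for house 4 is scooter.
House 4's sport must be golf (nothing else left).
The person who enjoys chess is narrowed to house 2 or 3; consider each.
Placing it in house 2 leads to a contradiction, so it's in house 3.
So house 3 gets lacrosse for sport.
The person who enjoys painting is narrowed to house 1 or 2; consider each.
Placing it in house 2 leads to a contradiction, so it's in house 1.
Clue 2 places the person who drives a truck in house 1.
The badminton player is in house 1 (clue 10).
That leaves photography as the hobby for house 2.
So house 2 gets soccer for sport.
Clue 6 places the person who drives a coupe in house 3.
Clue 8: the person with the peridot is in house 2.
House 2's vehicle must be motorcycle (nothing else left).
The person with the ruby is in house 3 (clue 4).
So house 1 gets sapphire for gemstone.
House 4's gemstone must be topaz (nothing else left).
So: house 1 = painting/sapphire/truck/badminton, house 2 = photography/peridot/motorcycle/soccer, house 3 = chess/ruby/coupe/lacrosse, house 4 = dancing/topaz/scooter/golf.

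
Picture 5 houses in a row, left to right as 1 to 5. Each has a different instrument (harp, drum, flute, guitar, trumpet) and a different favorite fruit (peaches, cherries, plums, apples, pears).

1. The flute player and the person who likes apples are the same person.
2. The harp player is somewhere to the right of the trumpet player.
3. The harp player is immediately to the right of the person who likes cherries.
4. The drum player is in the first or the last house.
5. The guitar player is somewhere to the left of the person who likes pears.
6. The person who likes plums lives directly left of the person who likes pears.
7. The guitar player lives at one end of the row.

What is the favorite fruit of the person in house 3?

By clue 7, the guitar player is in house 1.
House 5 instrument: only drum fits.
The harp player is narrowed to house 3 or 4; consider each.
Placing it in house 3 leads to a contradiction, so it's in house 4.
Clue 3: the person who likes cherries is in house 3.
Clue 1: the flute player is in house 2.
Clue 1: the person who likes apples is in house 2.
House 3's instrument must be trumpet (nothing else left).
The only favorite fruit still possible for house 5 is pears.
Clue 6 places the person who likes plums in house 4.
House 1's favorite fruit must be peaches (nothing else left).
So: house 1 = guitar/peaches, house 2 = flute/apples, house 3 = trumpet/cherries, house 4 = harp/plums, house 5 = drum/pears.

cherries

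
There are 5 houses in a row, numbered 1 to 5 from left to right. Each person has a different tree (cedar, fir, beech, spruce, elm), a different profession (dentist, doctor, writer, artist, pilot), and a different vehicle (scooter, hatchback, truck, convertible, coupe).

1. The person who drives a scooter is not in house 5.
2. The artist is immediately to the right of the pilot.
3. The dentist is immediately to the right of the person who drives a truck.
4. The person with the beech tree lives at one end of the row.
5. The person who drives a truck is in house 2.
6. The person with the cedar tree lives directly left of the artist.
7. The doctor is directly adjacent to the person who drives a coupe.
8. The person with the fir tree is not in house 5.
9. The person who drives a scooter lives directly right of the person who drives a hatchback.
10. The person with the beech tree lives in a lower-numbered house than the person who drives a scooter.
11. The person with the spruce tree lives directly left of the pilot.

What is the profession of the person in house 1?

From clue 5, the person who drives a truck must be in house 2.
Clue 10: the person with the beech tree is in house 1.
That leaves elm as the tree for house 5.
Clue 3: the dentist is in house 3.
From clue 9, the person who drives a scooter must be in house 4.
Clue 9 places the person who drives a hatchback in house 3.
That leaves writer as the profession for house 1.
That leaves doctor as the profession for house 2.
The only profession still possible for house 4 is pilot.
The only profession still possible for house 5 is artist.
From clue 6, the person with the cedar tree must be in house 4.
By clue 7, the person who drives a coupe is in house 1.
By clue 11, the person with the spruce tree is in house 3.
House 2 tree: only fir fits.
So house 5 gets convertible for vehicle.
So: house 1 = beech/writer/coupe, house 2 = fir/doctor/truck, house 3 = spruce/dentist/hatchback, house 4 = cedar/pilot/scooter, house 5 = elm/artist/convertible.

writer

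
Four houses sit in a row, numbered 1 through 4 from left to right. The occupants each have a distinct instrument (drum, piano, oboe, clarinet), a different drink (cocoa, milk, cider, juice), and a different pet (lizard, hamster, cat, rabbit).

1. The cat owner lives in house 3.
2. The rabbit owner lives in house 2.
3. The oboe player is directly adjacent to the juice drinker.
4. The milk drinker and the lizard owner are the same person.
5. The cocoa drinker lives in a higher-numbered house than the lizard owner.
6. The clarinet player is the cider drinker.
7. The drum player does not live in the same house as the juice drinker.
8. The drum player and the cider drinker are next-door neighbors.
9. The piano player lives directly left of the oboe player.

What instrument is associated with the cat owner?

The cat owner is in house 3 (clue 1).
From clue 2, the rabbit owner must be in house 2.
House 4's pet must be hamster (nothing else left).
The milk drinker is in house 1 (clue 4).
House 1's pet must be lizard (nothing else left).
The clarinet player is narrowed to house 2 or 3 or 4; consider each.
Placing it in house 3 and house 4 leads to a contradiction, so it's in house 2.
Clue 6: the cider drinker is in house 2.
So house 4 gets oboe for instrument.
By clue 3, the juice drinker is in house 3.
By clue 7, the drum player is in house 1.
From clue 9, the piano player must be in house 3.
House 4's drink must be cocoa (nothing else left).
So: house 1 = drum/milk/lizard, house 2 = clarinet/cider/rabbit, house 3 = piano/juice/cat, house 4 = oboe/cocoa/hamster.

piano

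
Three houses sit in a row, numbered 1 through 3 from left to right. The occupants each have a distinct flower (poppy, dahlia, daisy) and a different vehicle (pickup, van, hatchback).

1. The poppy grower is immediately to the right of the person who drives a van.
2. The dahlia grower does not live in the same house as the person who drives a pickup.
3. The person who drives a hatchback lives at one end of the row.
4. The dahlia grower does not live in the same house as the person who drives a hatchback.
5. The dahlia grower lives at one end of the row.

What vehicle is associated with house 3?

The dahlia grower is narrowed to house 1 or 3; consider each.
Placing it in house 3 leads to a contradiction, so it's in house 1.
By clue 4, the person who drives a hatchback is in house 3.
House 1's vehicle must be van (nothing else left).
So house 2 gets pickup for vehicle.
Clue 1 places the poppy grower in house 2.
So house 3 gets daisy for flower.
So: house 1 = dahlia/van, house 2 = poppy/pickup, house 3 = daisy/hatchback.

hatchback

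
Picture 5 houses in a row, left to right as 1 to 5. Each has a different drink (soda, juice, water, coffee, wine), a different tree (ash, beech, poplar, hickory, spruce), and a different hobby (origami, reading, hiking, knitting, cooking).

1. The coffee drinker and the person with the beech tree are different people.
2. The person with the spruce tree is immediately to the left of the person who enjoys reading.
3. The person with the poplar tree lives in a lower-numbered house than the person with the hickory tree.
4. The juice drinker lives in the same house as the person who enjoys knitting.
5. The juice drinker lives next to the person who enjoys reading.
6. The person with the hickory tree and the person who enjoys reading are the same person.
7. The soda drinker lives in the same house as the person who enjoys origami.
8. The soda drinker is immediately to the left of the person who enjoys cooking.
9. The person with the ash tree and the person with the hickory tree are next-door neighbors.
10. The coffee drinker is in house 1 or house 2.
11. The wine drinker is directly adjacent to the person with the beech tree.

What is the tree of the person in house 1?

The coffee drinker is narrowed to house 1 or 2; consider each.
Placing it in house 2 leads to a contradiction, so it's in house 1.
The only hobby still possible for house 1 is hiking.
The soda drinker is narrowed to house 2 or 3 or 4; consider each.
Placing it in house 3 and house 4 leads to a contradiction, so it's in house 2.
Clue 7: the person who enjoys origami is in house 2.
Clue 8 places the person who enjoys cooking in house 3.
House 1's tree must be poplar (nothing else left).
So house 2 gets beech for tree.
The wine drinker is in house 3 (clue 11).
The juice drinker is narrowed to house 4 or 5; consider each.
Placing it in house 4 leads to a contradiction, so it's in house 5.
From clue 4, the person who enjoys knitting must be in house 5.
By clue 5, the person who enjoys reading is in house 4.
The person with the hickory tree is in house 4 (clue 6).
So house 4 gets water for drink.
That leaves spruce as the tree for house 3.
House 5 tree: only ash fits.
So: house 1 = coffee/poplar/hiking, house 2 = soda/beech/origami, house 3 = wine/spruce/cooking, house 4 = water/hickory/reading, house 5 = juice/ash/knitting.

poplar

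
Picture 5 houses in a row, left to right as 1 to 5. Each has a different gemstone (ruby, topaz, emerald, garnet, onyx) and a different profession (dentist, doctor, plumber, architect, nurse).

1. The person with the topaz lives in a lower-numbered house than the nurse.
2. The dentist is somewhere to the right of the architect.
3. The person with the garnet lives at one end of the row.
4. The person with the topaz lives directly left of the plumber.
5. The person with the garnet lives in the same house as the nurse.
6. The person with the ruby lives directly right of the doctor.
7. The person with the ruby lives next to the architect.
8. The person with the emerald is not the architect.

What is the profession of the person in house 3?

The person with the garnet is in house 5 (clue 5).
From clue 5, the nurse must be in house 5.
The person with the ruby is narrowed to house 2 or 3 or 4; consider each.
Placing it in house 3 and house 4 leads to a contradiction, so it's in house 2.
By clue 6, the doctor is in house 1.
That leaves architect as the profession for house 3.
The dentist is in house 4 (clue 2).
So house 2 gets plumber for profession.
From clue 4, the person with the topaz must be in house 1.
House 3 gemstone: only onyx fits.
House 4's gemstone must be emerald (nothing else left).
So: house 1 = topaz/doctor, house 2 = ruby/plumber, house 3 = onyx/architect, house 4 = emerald/dentist, house 5 = garnet/nurse.

architect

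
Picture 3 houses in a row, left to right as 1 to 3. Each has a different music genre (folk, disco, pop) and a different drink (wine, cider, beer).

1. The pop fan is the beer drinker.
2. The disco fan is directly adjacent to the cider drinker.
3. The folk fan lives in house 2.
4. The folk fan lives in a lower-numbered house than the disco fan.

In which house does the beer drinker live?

From clue 3, the folk fan must be in house 2.
From clue 4, the disco fan must be in house 3.
The only music genre still possible for house 1 is pop.
Clue 1 places the beer drinker in house 1.
Clue 2: the cider drinker is in house 2.
That leaves wine as the drink for house 3.
So: house 1 = pop/beer, house 2 = folk/cider, house 3 = disco/wine.

1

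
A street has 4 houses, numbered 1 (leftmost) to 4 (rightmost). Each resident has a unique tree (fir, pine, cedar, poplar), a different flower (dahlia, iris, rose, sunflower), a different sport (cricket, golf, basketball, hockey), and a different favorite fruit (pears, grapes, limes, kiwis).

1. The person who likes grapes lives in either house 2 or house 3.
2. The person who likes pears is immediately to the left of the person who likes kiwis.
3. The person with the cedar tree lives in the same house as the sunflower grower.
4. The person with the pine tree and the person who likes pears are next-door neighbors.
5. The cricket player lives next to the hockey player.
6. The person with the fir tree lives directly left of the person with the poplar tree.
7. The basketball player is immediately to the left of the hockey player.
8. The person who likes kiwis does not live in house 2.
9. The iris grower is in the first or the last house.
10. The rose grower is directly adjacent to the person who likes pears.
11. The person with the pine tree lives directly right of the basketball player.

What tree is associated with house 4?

poplar

House 1's favorite fruit must be limes (nothing else left).
House 4 favorite fruit: only kiwis fits.
From clue 2, the person who likes pears must be in house 3.
That leaves grapes as the favorite fruit for house 2.
The person with the pine tree is narrowed to house 2 or 4; consider each.
Placing it in house 4 leads to a contradiction, so it's in house 2.
By clue 11, the basketball player is in house 1.
Clue 6 places the person with the fir tree in house 3.
From clue 6, the person with the poplar tree must be in house 4.
Clue 7 places the hockey player in house 2.
The only tree still possible for house 1 is cedar.
House 3's sport must be cricket (nothing else left).
House 4 sport: only golf fits.
From clue 3, the sunflower grower must be in house 1.
The only flower still possible for house 3 is dahlia.
That leaves rose as the flower for house 2.
House 4's flower must be iris (nothing else left).
So: house 1 = cedar/sunflower/basketball/limes, house 2 = pine/rose/hockey/grapes, house 3 = fir/dahlia/cricket/pears, house 4 = poplar/iris/golf/kiwis.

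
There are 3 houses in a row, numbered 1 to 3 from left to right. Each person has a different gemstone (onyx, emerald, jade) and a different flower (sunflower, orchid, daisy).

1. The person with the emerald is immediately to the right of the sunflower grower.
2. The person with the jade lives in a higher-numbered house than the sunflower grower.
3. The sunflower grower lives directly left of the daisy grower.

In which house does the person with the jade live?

3

House 1's gemstone must be onyx (nothing else left).
The person with the emerald is narrowed to house 2 or 3; consider each.
Placing it in house 3 leads to a contradiction, so it's in house 2.
Clue 1: the sunflower grower is in house 1.
The daisy grower is in house 2 (clue 3).
So house 3 gets jade for gemstone.
So house 3 gets orchid for flower.
So: house 1 = onyx/sunflower, house 2 = emerald/daisy, house 3 = jade/orchid.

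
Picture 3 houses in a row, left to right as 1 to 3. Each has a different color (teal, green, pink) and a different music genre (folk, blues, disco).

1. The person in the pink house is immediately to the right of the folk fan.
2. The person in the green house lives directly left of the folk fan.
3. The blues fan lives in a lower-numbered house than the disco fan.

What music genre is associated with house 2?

folk

The person in the green house is in house 1 (clue 2).
Clue 2: the folk fan is in house 2.
The only music genre still possible for house 1 is blues.
House 3's music genre must be disco (nothing else left).
By clue 1, the person in the pink house is in house 3.
House 2's color must be teal (nothing else left).
So: house 1 = green/blues, house 2 = teal/folk, house 3 = pink/disco.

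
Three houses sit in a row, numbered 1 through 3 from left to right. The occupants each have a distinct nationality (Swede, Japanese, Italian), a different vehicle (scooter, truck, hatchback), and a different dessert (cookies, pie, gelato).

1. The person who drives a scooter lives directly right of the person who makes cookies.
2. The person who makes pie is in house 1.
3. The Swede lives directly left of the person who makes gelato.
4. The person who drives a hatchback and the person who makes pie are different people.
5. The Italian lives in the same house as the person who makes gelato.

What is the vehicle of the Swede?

hatchback

By clue 2, the person who makes pie is in house 1.
That leaves truck as the vehicle for house 1.
House 3's dessert must be gelato (nothing else left).
Clue 1: the person who drives a scooter is in house 3.
By clue 3, the Swede is in house 2.
The Italian is in house 3 (clue 5).
So house 1 gets Japanese for nationality.
The only vehicle still possible for house 2 is hatchback.
The only dessert still possible for house 2 is cookies.
So: house 1 = Japanese/truck/pie, house 2 = Swede/hatchback/cookies, house 3 = Italian/scooter/gelato.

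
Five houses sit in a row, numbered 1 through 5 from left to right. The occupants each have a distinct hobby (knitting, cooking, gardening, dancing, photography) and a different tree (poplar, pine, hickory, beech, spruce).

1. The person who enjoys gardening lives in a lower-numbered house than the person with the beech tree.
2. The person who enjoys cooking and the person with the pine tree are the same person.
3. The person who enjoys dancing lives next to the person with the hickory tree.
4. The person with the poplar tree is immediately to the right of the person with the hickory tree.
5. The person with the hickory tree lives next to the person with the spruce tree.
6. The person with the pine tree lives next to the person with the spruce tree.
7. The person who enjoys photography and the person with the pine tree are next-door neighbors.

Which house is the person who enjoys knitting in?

5

The person who enjoys gardening is narrowed to house 1 or 2 or 3 or 4; consider each.
Placing it in house 1 and house 2 and house 4 leads to a contradiction, so it's in house 3.
The person with the beech tree is narrowed to house 4 or 5; consider each.
Placing it in house 4 leads to a contradiction, so it's in house 5.
The person who enjoys cooking is narrowed to house 1 or 2 or 4; consider each.
Placing it in house 2 and house 4 leads to a contradiction, so it's in house 1.
The person with the pine tree is in house 1 (clue 2).
Clue 6: the person with the spruce tree is in house 2.
Clue 7: the person who enjoys photography is in house 2.
House 5's hobby must be knitting (nothing else left).
The only tree still possible for house 4 is poplar.
That leaves dancing as the hobby for house 4.
So house 3 gets hickory for tree.
So: house 1 = cooking/pine, house 2 = photography/spruce, house 3 = gardening/hickory, house 4 = dancing/poplar, house 5 = knitting/beech.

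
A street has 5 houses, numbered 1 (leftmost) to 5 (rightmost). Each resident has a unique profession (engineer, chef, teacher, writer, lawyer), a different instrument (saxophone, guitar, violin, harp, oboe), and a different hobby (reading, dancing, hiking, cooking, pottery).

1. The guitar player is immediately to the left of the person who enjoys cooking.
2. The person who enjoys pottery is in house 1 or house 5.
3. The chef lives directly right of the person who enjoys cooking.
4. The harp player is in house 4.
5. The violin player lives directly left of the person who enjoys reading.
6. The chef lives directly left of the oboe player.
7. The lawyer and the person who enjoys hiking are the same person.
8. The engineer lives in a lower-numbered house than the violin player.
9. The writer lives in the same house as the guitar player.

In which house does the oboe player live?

5

By clue 4, the harp player is in house 4.
House 5 instrument: only oboe fits.
Clue 6 places the chef in house 4.
The person who enjoys cooking is in house 3 (clue 3).
From clue 1, the guitar player must be in house 2.
The violin player is in house 3 (clue 5).
Clue 9: the writer is in house 2.
The only profession still possible for house 3 is teacher.
The only profession still possible for house 5 is lawyer.
House 1 instrument: only saxophone fits.
So house 4 gets reading for hobby.
Clue 7: the person who enjoys hiking is in house 5.
House 1's profession must be engineer (nothing else left).
House 1 hobby: only pottery fits.
House 2 hobby: only dancing fits.
So: house 1 = engineer/saxophone/pottery, house 2 = writer/guitar/dancing, house 3 = teacher/violin/cooking, house 4 = chef/harp/reading, house 5 = lawyer/oboe/hiking.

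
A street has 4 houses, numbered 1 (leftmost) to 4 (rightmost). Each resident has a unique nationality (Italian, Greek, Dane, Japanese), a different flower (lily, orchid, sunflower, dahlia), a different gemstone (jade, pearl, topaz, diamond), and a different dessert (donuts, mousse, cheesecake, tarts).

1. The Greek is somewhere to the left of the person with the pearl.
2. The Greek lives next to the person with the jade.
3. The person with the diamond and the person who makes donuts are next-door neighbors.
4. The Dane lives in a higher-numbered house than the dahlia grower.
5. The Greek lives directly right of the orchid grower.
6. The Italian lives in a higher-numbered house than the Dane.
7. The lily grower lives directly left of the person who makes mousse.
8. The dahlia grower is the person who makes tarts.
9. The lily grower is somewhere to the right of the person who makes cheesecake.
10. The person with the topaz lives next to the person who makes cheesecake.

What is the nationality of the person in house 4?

Italian

House 1 nationality: only Japanese fits.
So house 4 gets Italian for nationality.
House 4 flower: only sunflower fits.
So house 3 gets lily for flower.
By clue 7, the person who makes mousse is in house 4.
House 3's dessert must be donuts (nothing else left).
The Dane is narrowed to house 2 or 3; consider each.
Placing it in house 2 leads to a contradiction, so it's in house 3.
House 2's nationality must be Greek (nothing else left).
The orchid grower is in house 1 (clue 5).
The only flower still possible for house 2 is dahlia.
Clue 8 places the person who makes tarts in house 2.
House 1 dessert: only cheesecake fits.
From clue 10, the person with the topaz must be in house 2.
House 1's gemstone must be jade (nothing else left).
So house 3 gets pearl for gemstone.
The only gemstone still possible for house 4 is diamond.
So: house 1 = Japanese/orchid/jade/cheesecake, house 2 = Greek/dahlia/topaz/tarts, house 3 = Dane/lily/pearl/donuts, house 4 = Italian/sunflower/diamond/mousse.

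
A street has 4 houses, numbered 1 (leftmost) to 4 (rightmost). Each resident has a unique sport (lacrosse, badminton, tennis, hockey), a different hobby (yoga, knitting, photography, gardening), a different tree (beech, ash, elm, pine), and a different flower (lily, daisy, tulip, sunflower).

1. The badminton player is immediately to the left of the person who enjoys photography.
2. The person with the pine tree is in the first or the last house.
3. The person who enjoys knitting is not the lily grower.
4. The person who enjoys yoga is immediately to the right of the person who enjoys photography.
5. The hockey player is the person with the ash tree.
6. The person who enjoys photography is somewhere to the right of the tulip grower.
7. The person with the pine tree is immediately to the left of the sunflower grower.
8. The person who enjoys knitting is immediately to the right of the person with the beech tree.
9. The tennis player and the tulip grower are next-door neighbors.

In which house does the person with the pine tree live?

1

Clue 7 places the person with the pine tree in house 1.
Clue 7 places the sunflower grower in house 2.
House 1 hobby: only gardening fits.
Clue 9 places the tennis player in house 2.
The only hobby still possible for house 2 is photography.
House 1's flower must be tulip (nothing else left).
Clue 4: the person who enjoys yoga is in house 3.
The only sport still possible for house 1 is badminton.
The only hobby still possible for house 4 is knitting.
From clue 3, the lily grower must be in house 3.
From clue 8, the person with the beech tree must be in house 3.
That leaves elm as the tree for house 2.
House 4's tree must be ash (nothing else left).
So house 4 gets daisy for flower.
Clue 5: the hockey player is in house 4.
That leaves lacrosse as the sport for house 3.
So: house 1 = badminton/gardening/pine/tulip, house 2 = tennis/photography/elm/sunflower, house 3 = lacrosse/yoga/beech/lily, house 4 = hockey/knitting/ash/daisy.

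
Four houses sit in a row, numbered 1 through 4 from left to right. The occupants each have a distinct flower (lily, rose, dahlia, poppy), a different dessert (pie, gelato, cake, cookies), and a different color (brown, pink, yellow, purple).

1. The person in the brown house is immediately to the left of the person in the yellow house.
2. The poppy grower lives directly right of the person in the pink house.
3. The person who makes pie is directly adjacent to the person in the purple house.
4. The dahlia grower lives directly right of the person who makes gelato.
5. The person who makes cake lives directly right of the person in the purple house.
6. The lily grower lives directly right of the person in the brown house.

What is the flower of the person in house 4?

The only flower still possible for house 1 is rose.
The only color still possible for house 4 is yellow.
From clue 1, the person in the brown house must be in house 3.
By clue 6, the lily grower is in house 4.
House 4 dessert: only cookies fits.
The dahlia grower is narrowed to house 2 or 3; consider each.
Placing it in house 2 leads to a contradiction, so it's in house 3.
From clue 4, the person who makes gelato must be in house 2.
That leaves poppy as the flower for house 2.
House 1 dessert: only pie fits.
House 3 dessert: only cake fits.
The person in the pink house is in house 1 (clue 2).
The person in the purple house is in house 2 (clue 3).
So: house 1 = rose/pie/pink, house 2 = poppy/gelato/purple, house 3 = dahlia/cake/brown, house 4 = lily/cookies/yellow.

lily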